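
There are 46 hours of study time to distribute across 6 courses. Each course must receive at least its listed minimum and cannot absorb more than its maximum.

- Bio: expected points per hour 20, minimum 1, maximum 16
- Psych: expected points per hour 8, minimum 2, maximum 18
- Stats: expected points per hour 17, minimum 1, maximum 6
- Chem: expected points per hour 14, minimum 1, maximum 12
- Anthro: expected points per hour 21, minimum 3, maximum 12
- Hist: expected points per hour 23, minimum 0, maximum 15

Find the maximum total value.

944

Meeting every minimum uses 1+2+1+1+3+0 = 8 hours, leaving 38.
Highest expected points per hour first: Hist 23 > Anthro 21 > Bio 20 > Stats 17 > Chem 14 > Psych 8.
Hist: +15 to 15 (cap) — 23 left.
Give Anthro 9 more to hit its cap of 12 — 14 left.
Only 14 left; Bio takes them to reach 15.
Total = 20×15 + 8×2 + 17×1 + 14×1 + 21×12 + 23×15 = 944.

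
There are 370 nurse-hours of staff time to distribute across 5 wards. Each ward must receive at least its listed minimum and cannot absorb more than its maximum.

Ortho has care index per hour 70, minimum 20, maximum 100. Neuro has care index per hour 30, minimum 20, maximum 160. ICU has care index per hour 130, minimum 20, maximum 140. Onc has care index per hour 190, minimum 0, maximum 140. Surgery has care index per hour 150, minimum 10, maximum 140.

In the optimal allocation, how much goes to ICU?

Meeting every minimum uses 20+20+20+0+10 = 70 nurse-hours, leaving 300.
Rank by care index per hour: Onc 190 > Surgery 150 > ICU 130 > Ortho 70 > Neuro 30.
Onc takes 140 more to reach its cap of 140 → 160 left.
Surgery takes 130 more to reach its cap of 140 → 30 left.
Only 30 left; ICU takes them to reach 50.

50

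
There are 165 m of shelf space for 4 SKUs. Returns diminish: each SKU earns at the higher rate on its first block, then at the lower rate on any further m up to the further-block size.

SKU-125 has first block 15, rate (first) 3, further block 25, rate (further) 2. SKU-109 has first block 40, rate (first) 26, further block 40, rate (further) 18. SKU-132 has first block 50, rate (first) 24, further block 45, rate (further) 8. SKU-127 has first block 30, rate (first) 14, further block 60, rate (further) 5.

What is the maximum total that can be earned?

Treat each block as its own option and order by rate: SKU-109/tier1 26 > SKU-132/tier1 24 > SKU-109/tier2 18 > SKU-127/tier1 14 > SKU-132/tier2 8 > SKU-127/tier2 5 > SKU-125/tier1 3 > SKU-125/tier2 2.
SKU-109/tier1 (26): +40 ; 125 left.
SKU-132 tier1 at 24: fill all 50 ; 75 left.
SKU-109/tier2 (18): +40 ; 35 left.
SKU-127 tier1 at 14: fill all 30 ; 5 left.
SKU-132/tier2: +5 of 45 at 8; pool empty.
Total = 26×40 + 24×50 + 18×40 + 14×30 + 8×5 = 3420.

3420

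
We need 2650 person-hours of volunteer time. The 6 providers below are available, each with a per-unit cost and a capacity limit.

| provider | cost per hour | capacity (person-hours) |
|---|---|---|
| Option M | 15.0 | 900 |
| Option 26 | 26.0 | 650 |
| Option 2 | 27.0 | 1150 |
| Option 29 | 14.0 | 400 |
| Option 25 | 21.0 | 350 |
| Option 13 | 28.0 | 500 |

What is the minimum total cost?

52800

Use providers in increasing cost order.
Take 400 from Option 29 at 14.0 ; need 2250 more.
Take 900 from Option M at 15.0 ; need 1350 more.
Option 25 at 21.0: take all 350 person-hours ; 1000 still needed.
Take 650 from Option 26 at 26.0 ; need 350 more.
Take 350 from Option 2 at 27.0 to finish.
Option 13: unused.
Cost = 400×14.0 + 900×15.0 + 350×21.0 + 650×26.0 + 350×27.0 = 52800.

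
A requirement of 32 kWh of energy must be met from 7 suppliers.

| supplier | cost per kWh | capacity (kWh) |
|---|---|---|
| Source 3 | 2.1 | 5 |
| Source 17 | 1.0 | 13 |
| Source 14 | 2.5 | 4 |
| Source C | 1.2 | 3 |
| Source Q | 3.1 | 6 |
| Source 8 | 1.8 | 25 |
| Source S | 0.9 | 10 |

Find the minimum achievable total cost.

36.4

Use suppliers in increasing cost order.
Source S at 0.9: take all 10 kWh ; 22 still needed.
Take 13 from Source 17 at 1.0 ; need 9 more.
Source C (1.2): use full 3 ; 6 kWh to go.
Source 8 (1.8): take the remaining 6 ; done.
Source 3, Source 14, Source Q: unused.
Cost = 10×0.9 + 13×1.0 + 3×1.2 + 6×1.8 = 36.4.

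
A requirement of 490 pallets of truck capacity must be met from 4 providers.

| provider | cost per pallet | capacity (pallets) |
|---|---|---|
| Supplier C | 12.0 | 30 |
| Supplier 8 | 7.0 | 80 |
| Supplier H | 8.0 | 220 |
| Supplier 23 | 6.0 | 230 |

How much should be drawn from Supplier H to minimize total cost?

Use providers in increasing cost order.
Supplier 23 (6.0): use full 230 → 260 pallets to go.
Take 80 from Supplier 8 at 7.0 → need 180 more.
Take 180 from Supplier H at 8.0 to finish.
Supplier C: unused.

180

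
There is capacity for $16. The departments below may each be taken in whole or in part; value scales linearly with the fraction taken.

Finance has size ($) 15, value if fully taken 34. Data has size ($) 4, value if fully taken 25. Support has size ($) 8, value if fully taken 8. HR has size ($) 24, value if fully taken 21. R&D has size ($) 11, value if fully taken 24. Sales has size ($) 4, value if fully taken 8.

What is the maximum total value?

Sort by value density: Data 25/4≈6.25, Finance 34/15≈2.27, R&D 24/11≈2.18, Sales 8/4≈2, Support 8/8≈1, HR 21/24≈0.875.
Data: take in full, 4 $ for value 25 ; 12 left.
12 $ left: a 12/15 share of Finance gives 34×12/15 = 27.2.
Total value = 52.2.

52.2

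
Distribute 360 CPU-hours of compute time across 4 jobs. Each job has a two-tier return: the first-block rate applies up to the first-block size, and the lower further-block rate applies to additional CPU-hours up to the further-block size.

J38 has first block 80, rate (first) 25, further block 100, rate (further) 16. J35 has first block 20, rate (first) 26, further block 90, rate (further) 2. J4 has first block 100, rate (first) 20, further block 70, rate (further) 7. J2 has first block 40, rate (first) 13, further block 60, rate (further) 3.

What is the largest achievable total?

Treat each block as its own option and order by rate: J35/tier1 26 > J38/tier1 25 > J4/tier1 20 > J38/tier2 16 > J2/tier1 13 > J4/tier2 7 > J2/tier2 3 > J35/tier2 2.
J35 tier1 at 26: fill all 20 — 340 left.
Fill J38 tier1 block (80 at 25) — 260 left.
Fill J4 tier1 block (100 at 20) — 160 left.
Fill J38 tier2 block (100 at 16) — 60 left.
J2/tier1 (13): +40 — 20 left.
J4 tier2 at 7: only 20 left, fill 20.
Total = 26×20 + 25×80 + 20×100 + 16×100 + 13×40 + 7×20 = 6780.

6780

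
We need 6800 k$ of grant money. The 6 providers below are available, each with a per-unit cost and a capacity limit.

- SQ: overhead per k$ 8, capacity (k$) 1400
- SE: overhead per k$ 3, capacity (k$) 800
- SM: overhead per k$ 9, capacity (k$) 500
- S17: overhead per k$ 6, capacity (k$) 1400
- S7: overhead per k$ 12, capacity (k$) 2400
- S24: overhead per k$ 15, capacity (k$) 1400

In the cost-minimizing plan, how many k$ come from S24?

Use providers in increasing cost order.
SE at 3: take all 800 k$ — 6000 still needed.
S17 at 6: take all 1400 k$ — 4600 still needed.
SQ at 8: take all 1400 k$ — 3200 still needed.
Take 500 from SM at 9 — need 2700 more.
S7 at 12: take all 2400 k$ — 300 still needed.
S24 (15): take the remaining 300 — done.

300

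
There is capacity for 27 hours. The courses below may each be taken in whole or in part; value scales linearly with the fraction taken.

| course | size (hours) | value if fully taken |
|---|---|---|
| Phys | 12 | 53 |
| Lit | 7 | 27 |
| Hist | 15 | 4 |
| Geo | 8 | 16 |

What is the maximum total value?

96

Best value per unit of size first: Phys 53/12≈4.42, Lit 27/7≈3.86, Geo 16/8≈2, Hist 4/15≈0.267.
All 12 hours of Phys fit (value 53) ; 15 remain.
Take all of Lit (7 hours, value 27) ; 8 hours left.
All 8 hours of Geo fit (value 16) ; 0 remain.
Total value = 96.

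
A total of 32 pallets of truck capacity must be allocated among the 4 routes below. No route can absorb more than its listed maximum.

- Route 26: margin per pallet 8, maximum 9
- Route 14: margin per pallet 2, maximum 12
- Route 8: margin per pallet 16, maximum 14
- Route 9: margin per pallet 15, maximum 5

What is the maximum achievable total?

379

Highest margin per pallet first: Route 8 16 > Route 9 15 > Route 26 8 > Route 14 2.
Route 8 takes 14 to reach its cap of 14 ; 18 left.
Route 9 takes 5 to reach its cap of 5 ; 13 left.
Give Route 26 9 to hit its cap of 9 ; 4 left.
Route 14 has room for 12 but only 4 remain, so it gets 4.
Total = 8×9 + 2×4 + 16×14 + 15×5 = 379.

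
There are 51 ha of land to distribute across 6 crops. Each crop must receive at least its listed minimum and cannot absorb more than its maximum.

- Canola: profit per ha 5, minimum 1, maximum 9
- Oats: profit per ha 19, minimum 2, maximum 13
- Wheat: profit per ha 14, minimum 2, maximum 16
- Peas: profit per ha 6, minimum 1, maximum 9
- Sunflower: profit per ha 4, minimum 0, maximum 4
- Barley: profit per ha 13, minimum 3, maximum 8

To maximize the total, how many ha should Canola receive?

Meeting every minimum uses 1+2+2+1+0+3 = 9 ha, leaving 42.
Highest profit per ha first: Oats 19 > Wheat 14 > Barley 13 > Peas 6 > Canola 5 > Sunflower 4.
Give Oats 11 more to hit its cap of 13 — 31 left.
Wheat: +14 to 16 (cap) — 17 left.
Barley takes 5 more to reach its cap of 8 — 12 left.
Peas takes 8 more to reach its cap of 9 — 4 left.
Only 4 left; Canola takes them to reach 5.

5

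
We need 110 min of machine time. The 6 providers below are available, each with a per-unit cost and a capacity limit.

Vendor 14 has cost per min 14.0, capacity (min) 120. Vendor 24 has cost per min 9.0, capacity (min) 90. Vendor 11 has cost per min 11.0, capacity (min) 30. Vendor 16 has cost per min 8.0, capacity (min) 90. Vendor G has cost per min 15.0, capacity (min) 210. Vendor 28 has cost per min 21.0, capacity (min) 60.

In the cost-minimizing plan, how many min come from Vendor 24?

20

Cheapest first:
Vendor 16 (8.0): use full 90 ; 20 min to go.
Vendor 24 at 9.0: take 20 of its 90 ; requirement met.
Vendor 11, Vendor 14, Vendor G, Vendor 28: unused.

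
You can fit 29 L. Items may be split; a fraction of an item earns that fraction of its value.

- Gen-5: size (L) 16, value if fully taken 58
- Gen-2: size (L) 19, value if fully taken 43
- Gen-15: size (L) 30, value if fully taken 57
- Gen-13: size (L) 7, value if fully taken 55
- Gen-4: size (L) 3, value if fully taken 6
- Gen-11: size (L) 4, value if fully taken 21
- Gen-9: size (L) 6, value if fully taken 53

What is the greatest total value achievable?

172.5

Sort by value density: Gen-9 53/6≈8.83, Gen-13 55/7≈7.86, Gen-11 21/4≈5.25, Gen-5 58/16≈3.62, Gen-2 43/19≈2.26, Gen-4 6/3≈2, Gen-15 57/30≈1.9.
All 6 L of Gen-9 fit (value 53) ; 23 remain.
Take all of Gen-13 (7 L, value 55) ; 16 L left.
Gen-11: take in full, 4 L for value 21 ; 12 left.
12 L left: a 12/16 share of Gen-5 gives 58×12/16 = 43.5.
Total value = 172.5.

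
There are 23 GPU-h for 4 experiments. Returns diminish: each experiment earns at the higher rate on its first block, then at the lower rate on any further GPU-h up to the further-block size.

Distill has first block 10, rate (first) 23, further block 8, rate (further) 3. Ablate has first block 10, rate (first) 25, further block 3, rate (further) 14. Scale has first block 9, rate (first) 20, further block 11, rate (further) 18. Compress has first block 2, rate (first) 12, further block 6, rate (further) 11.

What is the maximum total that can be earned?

540

Treat each block as its own option and order by rate: Ablate/tier1 25 > Distill/tier1 23 > Scale/tier1 20 > Scale/tier2 18 > Ablate/tier2 14 > Compress/tier1 12 > Compress/tier2 11 > Distill/tier2 3.
Ablate tier1 at 25: fill all 10 — 13 left.
Distill tier1 at 23: fill all 10 — 3 left.
Scale tier1 at 20: only 3 left, fill 3.
Total = 25×10 + 23×10 + 20×3 = 540.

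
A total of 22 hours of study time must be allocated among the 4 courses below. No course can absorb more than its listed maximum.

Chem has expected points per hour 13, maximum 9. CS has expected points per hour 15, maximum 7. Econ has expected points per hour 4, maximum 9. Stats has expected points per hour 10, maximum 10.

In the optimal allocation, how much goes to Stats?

Order the courses by expected points per hour: CS 15 > Chem 13 > Stats 10 > Econ 4.
CS: +7 to 7 (cap) ; 15 left.
Give Chem 9 to hit its cap of 9 ; 6 left.
Stats: +6 (room for 10) → 6. Pool exhausted.

6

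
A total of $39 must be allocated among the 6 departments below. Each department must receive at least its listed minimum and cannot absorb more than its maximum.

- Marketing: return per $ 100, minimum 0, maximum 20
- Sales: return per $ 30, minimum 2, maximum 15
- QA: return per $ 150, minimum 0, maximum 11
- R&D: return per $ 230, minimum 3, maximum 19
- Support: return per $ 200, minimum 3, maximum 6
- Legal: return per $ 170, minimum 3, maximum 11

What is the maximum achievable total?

7650

Meeting every minimum uses 0+2+0+3+3+3 = 11 $, leaving 28.
Highest return per $ first: R&D 230 > Support 200 > Legal 170 > QA 150 > Marketing 100 > Sales 30.
R&D: +16 to 19 (cap) ; 12 left.
Support takes 3 more to reach its cap of 6 ; 9 left.
Legal: +8 to 11 (cap) ; 1 left.
Only 1 left; QA takes them to reach 1.
Total = 30×2 + 150×1 + 230×19 + 200×6 + 170×11 = 7650.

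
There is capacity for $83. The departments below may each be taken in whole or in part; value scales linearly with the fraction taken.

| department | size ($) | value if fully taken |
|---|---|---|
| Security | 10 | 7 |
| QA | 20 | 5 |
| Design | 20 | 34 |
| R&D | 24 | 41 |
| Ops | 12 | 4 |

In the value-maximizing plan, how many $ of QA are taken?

17

Best value per unit of size first: R&D 41/24≈1.71, Design 34/20≈1.7, Security 7/10≈0.7, Ops 4/12≈0.333, QA 5/20≈0.25.
Take all of R&D (24 $, value 41) — 59 $ left.
Take all of Design (20 $, value 34) — 39 $ left.
All 10 $ of Security fit (value 7) — 29 remain.
Ops: take in full, 12 $ for value 4 — 17 left.
Only 17 $ remain; take 17/20 of QA for value 5×17/20 = 4.25.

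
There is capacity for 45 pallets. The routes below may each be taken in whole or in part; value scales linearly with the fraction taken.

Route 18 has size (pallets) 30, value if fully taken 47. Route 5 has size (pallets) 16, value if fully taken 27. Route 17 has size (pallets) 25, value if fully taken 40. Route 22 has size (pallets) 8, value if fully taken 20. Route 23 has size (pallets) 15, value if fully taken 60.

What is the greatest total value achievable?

Sort by value density: Route 23 60/15≈4, Route 22 20/8≈2.5, Route 5 27/16≈1.69, Route 17 40/25≈1.6, Route 18 47/30≈1.57.
Route 23: take in full, 15 pallets for value 60 ; 30 left.
All 8 pallets of Route 22 fit (value 20) ; 22 remain.
All 16 pallets of Route 5 fit (value 27) ; 6 remain.
Fill the last 6 pallets with part of Route 17: 6/25 of it earns 9.6.
Total value = 116.6.

116.6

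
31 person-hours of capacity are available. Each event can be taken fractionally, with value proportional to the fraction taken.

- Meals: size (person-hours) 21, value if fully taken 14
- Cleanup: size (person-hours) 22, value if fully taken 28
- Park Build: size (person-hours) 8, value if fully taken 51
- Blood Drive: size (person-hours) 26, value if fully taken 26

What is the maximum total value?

Rank by value-to-size ratio: Park Build 51/8≈6.38, Cleanup 28/22≈1.27, Blood Drive 26/26≈1, Meals 14/21≈0.667.
All 8 person-hours of Park Build fit (value 51) ; 23 remain.
Cleanup: take in full, 22 person-hours for value 28 ; 1 left.
Fill the last 1 person-hours with part of Blood Drive: 1/26 of it earns 1.
Total value = 80.

80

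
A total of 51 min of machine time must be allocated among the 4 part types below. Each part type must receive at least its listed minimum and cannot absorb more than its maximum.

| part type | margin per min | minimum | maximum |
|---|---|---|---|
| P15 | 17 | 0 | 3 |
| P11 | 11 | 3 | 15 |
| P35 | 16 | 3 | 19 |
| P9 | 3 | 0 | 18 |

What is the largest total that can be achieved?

562

Meeting every minimum uses 0+3+3+0 = 6 min, leaving 45.
Rank by margin per min: P15 17 > P35 16 > P11 11 > P9 3.
Give P15 3 more to hit its cap of 3 → 42 left.
P35: +16 to 19 (cap) → 26 left.
P11: +12 to 15 (cap) → 14 left.
P9: +14 (room for 18) → 14. Pool exhausted.
Total = 17×3 + 11×15 + 16×19 + 3×14 = 562.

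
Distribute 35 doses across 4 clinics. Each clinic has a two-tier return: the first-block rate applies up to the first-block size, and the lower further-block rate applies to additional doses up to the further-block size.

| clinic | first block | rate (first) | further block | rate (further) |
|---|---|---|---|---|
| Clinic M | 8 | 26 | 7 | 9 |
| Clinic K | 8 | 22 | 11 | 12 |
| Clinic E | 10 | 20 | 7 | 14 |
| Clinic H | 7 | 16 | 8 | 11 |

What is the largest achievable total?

Treat each block as its own option and order by rate: Clinic M/tier1 26 > Clinic K/tier1 22 > Clinic E/tier1 20 > Clinic H/tier1 16 > Clinic E/tier2 14 > Clinic K/tier2 12 > Clinic H/tier2 11 > Clinic M/tier2 9.
Clinic M/tier1 (26): +8 ; 27 left.
Clinic K tier1 at 22: fill all 8 ; 19 left.
Clinic E/tier1 (20): +10 ; 9 left.
Clinic H tier1 at 16: fill all 7 ; 2 left.
Clinic E tier2 at 14: only 2 left, fill 2.
Total = 26×8 + 22×8 + 20×10 + 16×7 + 14×2 = 724.

724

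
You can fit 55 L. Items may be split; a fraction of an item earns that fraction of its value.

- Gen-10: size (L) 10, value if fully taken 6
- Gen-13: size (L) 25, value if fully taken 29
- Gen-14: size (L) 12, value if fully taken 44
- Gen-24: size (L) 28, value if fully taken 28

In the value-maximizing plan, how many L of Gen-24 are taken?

Sort by value density: Gen-14 44/12≈3.67, Gen-13 29/25≈1.16, Gen-24 28/28≈1, Gen-10 6/10≈0.6.
Take all of Gen-14 (12 L, value 44) ; 43 L left.
Take all of Gen-13 (25 L, value 29) ; 18 L left.
Fill the last 18 L with part of Gen-24: 18/28 of it earns 18.

18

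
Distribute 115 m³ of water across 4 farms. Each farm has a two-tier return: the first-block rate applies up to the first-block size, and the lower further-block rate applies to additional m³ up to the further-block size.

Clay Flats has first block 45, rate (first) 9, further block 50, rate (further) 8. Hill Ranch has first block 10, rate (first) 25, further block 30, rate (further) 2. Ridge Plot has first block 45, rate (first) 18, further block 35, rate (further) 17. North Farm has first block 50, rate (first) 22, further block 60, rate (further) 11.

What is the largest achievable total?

Rank every tier by rate: Hill Ranch/first 25 > North Farm/first 22 > Ridge Plot/first 18 > Ridge Plot/second 17 > North Farm/second 11 > Clay Flats/first 9 > Clay Flats/second 8 > Hill Ranch/second 2.
Hill Ranch first at 25: fill all 10 — 105 left.
North Farm/first (22): +50 — 55 left.
Fill Ridge Plot first block (45 at 18) — 10 left.
10 remain; put them into Ridge Plot second at 17.
Total = 25×10 + 22×50 + 18×45 + 17×10 = 2330.

2330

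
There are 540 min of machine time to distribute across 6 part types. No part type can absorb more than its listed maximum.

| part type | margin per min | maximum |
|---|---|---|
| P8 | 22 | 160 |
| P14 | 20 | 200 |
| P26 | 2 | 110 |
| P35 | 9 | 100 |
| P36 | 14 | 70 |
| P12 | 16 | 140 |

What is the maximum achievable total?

10320

Highest margin per min first: P8 22 > P14 20 > P12 16 > P36 14 > P35 9 > P26 2.
P8 takes 160 to reach its cap of 160 — 380 left.
P14 takes 200 to reach its cap of 200 — 180 left.
P12 takes 140 to reach its cap of 140 — 40 left.
P36: +40 (room for 70) → 40. Pool exhausted.
Total = 22×160 + 20×200 + 14×40 + 16×140 = 10320.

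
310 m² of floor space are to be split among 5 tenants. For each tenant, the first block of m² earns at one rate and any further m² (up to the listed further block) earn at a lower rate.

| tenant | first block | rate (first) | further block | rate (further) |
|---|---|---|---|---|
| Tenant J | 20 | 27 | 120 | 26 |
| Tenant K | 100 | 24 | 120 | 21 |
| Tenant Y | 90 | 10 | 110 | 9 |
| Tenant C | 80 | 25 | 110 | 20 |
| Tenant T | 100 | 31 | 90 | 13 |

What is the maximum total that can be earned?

8510

Order all 10 blocks by rate: Tenant T/T1 31 > Tenant J/T1 27 > Tenant J/T2 26 > Tenant C/T1 25 > Tenant K/T1 24 > Tenant K/T2 21 > Tenant C/T2 20 > Tenant T/T2 13 > Tenant Y/T1 10 > Tenant Y/T2 9.
Tenant T/T1 (31): +100 ; 210 left.
Fill Tenant J T1 block (20 at 27) ; 190 left.
Tenant J T2 at 26: fill all 120 ; 70 left.
70 remain; put them into Tenant C T1 at 25.
Total = 31×100 + 27×20 + 26×120 + 25×70 = 8510.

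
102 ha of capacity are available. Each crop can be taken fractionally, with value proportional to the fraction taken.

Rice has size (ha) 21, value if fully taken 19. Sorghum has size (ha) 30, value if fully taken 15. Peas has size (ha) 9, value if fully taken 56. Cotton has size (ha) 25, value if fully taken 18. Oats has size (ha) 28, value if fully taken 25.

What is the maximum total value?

Rank by value-to-size ratio: Peas 56/9≈6.22, Rice 19/21≈0.905, Oats 25/28≈0.893, Cotton 18/25≈0.72, Sorghum 15/30≈0.5.
Take all of Peas (9 ha, value 56) ; 93 ha left.
Rice: take in full, 21 ha for value 19 ; 72 left.
Oats: take in full, 28 ha for value 25 ; 44 left.
All 25 ha of Cotton fit (value 18) ; 19 remain.
Fill the last 19 ha with part of Sorghum: 19/30 of it earns 9.5.
Total value = 127.5.

127.5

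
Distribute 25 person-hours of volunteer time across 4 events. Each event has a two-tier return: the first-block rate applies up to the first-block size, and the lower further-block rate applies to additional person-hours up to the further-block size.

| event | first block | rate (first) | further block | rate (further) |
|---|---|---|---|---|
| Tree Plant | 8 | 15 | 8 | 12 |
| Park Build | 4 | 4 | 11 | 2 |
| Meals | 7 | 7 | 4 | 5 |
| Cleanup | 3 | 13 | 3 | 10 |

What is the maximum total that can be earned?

Rank every tier by rate: Tree Plant/first 15 > Cleanup/first 13 > Tree Plant/second 12 > Cleanup/second 10 > Meals/first 7 > Meals/second 5 > Park Build/first 4 > Park Build/second 2.
Tree Plant/first (15): +8 ; 17 left.
Fill Cleanup first block (3 at 13) ; 14 left.
Tree Plant/second (12): +8 ; 6 left.
Cleanup second at 10: fill all 3 ; 3 left.
Meals/first: +3 of 7 at 7; pool empty.
Total = 15×8 + 13×3 + 12×8 + 10×3 + 7×3 = 306.

306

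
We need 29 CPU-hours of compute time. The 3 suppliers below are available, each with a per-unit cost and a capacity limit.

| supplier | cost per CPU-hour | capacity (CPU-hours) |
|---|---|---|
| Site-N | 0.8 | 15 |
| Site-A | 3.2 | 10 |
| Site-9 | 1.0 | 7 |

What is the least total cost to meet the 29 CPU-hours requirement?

41.4

Fill from the cheapest supplier first.
Take 15 from Site-N at 0.8 → need 14 more.
Site-9 (1.0): use full 7 → 7 CPU-hours to go.
Take 7 from Site-A at 3.2 to finish.
Cost = 15×0.8 + 7×1.0 + 7×3.2 = 41.4.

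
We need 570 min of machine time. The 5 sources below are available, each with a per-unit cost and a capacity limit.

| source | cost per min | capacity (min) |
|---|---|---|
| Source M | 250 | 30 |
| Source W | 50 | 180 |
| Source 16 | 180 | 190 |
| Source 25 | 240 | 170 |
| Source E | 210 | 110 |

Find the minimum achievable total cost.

Use sources in increasing cost order.
Source W at 50: take all 180 min — 390 still needed.
Take 190 from Source 16 at 180 — need 200 more.
Source E (210): use full 110 — 90 min to go.
Take 90 from Source 25 at 240 to finish.
Source M: unused.
Cost = 180×50 + 190×180 + 110×210 + 90×240 = 87900.

87900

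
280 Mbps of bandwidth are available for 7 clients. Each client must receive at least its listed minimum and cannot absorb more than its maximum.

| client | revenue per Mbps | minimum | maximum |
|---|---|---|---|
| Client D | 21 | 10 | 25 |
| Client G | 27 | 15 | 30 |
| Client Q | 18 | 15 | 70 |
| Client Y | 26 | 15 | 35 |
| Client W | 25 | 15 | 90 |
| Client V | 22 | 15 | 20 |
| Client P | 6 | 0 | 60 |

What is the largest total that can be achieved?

Meeting every minimum uses 10+15+15+15+15+15+0 = 85 Mbps, leaving 195.
Highest revenue per Mbps first: Client G 27 > Client Y 26 > Client W 25 > Client V 22 > Client D 21 > Client Q 18 > Client P 6.
Client G takes 15 more to reach its cap of 30 — 180 left.
Client Y takes 20 more to reach its cap of 35 — 160 left.
Client W: +75 to 90 (cap) — 85 left.
Client V takes 5 more to reach its cap of 20 — 80 left.
Client D: +15 to 25 (cap) — 65 left.
Give Client Q 55 more to hit its cap of 70 — 10 left.
Client P has room for 60 more but only 10 remain, so it gets 10.
Total = 21×25 + 27×30 + 18×70 + 26×35 + 25×90 + 22×20 + 6×10 = 6255.

6255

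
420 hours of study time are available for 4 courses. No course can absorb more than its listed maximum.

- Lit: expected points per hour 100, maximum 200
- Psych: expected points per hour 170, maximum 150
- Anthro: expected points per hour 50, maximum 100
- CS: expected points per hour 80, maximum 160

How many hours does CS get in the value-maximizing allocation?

70

Rank by expected points per hour: Psych 170 > Lit 100 > CS 80 > Anthro 50.
Psych: +150 to 150 (cap) — 270 left.
Lit takes 200 to reach its cap of 200 — 70 left.
CS: +70 (room for 160) → 70. Pool exhausted.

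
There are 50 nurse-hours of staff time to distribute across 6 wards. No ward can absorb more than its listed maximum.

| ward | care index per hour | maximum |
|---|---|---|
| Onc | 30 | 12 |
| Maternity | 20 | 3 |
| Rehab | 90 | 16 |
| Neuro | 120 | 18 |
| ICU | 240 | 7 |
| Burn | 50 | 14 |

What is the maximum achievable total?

5730

Order the wards by care index per hour: ICU 240 > Neuro 120 > Rehab 90 > Burn 50 > Onc 30 > Maternity 20.
ICU takes 7 to reach its cap of 7 → 43 left.
Neuro takes 18 to reach its cap of 18 → 25 left.
Rehab takes 16 to reach its cap of 16 → 9 left.
Only 9 left; Burn takes them to reach 9.
Total = 90×16 + 120×18 + 240×7 + 50×9 = 5730.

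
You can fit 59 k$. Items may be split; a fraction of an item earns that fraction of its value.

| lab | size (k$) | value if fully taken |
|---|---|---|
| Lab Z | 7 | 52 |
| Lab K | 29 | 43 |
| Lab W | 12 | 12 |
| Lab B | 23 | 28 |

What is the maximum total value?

Sort by value density: Lab Z 52/7≈7.43, Lab K 43/29≈1.48, Lab B 28/23≈1.22, Lab W 12/12≈1.
Take all of Lab Z (7 k$, value 52) — 52 k$ left.
Take all of Lab K (29 k$, value 43) — 23 k$ left.
Take all of Lab B (23 k$, value 28) — 0 k$ left.
Total value = 123.

123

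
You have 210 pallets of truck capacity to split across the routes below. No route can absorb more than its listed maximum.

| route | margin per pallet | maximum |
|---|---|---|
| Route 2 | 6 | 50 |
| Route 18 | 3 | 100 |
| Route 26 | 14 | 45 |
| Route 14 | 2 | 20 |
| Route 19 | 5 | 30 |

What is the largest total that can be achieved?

Highest margin per pallet first: Route 26 14 > Route 2 6 > Route 19 5 > Route 18 3 > Route 14 2.
Route 26 takes 45 to reach its cap of 45 — 165 left.
Route 2 takes 50 to reach its cap of 50 — 115 left.
Route 19 takes 30 to reach its cap of 30 — 85 left.
Route 18 has room for 100 but only 85 remain, so it gets 85.
Total = 6×50 + 3×85 + 14×45 + 5×30 = 1335.

1335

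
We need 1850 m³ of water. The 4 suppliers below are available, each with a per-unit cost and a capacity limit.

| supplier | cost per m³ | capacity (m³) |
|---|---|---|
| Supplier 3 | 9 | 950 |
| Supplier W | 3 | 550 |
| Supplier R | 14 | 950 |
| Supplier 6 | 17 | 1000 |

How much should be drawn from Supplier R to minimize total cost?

350

Fill from the cheapest supplier first.
Take 550 from Supplier W at 3 ; need 1300 more.
Take 950 from Supplier 3 at 9 ; need 350 more.
Supplier R at 14: take 350 of its 950 ; requirement met.
Supplier 6: unused.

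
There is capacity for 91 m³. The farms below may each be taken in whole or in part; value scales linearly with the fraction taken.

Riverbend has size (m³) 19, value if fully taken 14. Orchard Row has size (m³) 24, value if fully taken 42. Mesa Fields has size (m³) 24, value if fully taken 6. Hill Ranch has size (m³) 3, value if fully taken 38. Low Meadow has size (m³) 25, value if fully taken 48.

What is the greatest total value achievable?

Rank by value-to-size ratio: Hill Ranch 38/3≈12.7, Low Meadow 48/25≈1.92, Orchard Row 42/24≈1.75, Riverbend 14/19≈0.737, Mesa Fields 6/24≈0.25.
Hill Ranch: take in full, 3 m³ for value 38 — 88 left.
Low Meadow: take in full, 25 m³ for value 48 — 63 left.
All 24 m³ of Orchard Row fit (value 42) — 39 remain.
All 19 m³ of Riverbend fit (value 14) — 20 remain.
Fill the last 20 m³ with part of Mesa Fields: 20/24 of it earns 5.
Total value = 147.

147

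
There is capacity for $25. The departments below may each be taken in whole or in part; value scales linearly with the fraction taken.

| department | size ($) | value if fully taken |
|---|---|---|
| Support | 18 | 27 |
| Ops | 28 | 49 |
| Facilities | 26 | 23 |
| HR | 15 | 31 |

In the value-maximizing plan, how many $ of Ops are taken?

10

Best value per unit of size first: HR 31/15≈2.07, Ops 49/28≈1.75, Support 27/18≈1.5, Facilities 23/26≈0.885.
Take all of HR (15 $, value 31) ; 10 $ left.
Only 10 $ remain; take 10/28 of Ops for value 49×10/28 = 17.5.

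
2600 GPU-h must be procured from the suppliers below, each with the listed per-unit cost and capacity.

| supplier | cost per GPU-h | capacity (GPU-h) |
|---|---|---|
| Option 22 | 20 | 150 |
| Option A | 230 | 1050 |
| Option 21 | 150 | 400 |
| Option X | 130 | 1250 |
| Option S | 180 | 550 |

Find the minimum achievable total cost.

Fill from the cheapest supplier first.
Take 150 from Option 22 at 20 ; need 2450 more.
Option X at 130: take all 1250 GPU-h ; 1200 still needed.
Option 21 at 150: take all 400 GPU-h ; 800 still needed.
Option S at 180: take all 550 GPU-h ; 250 still needed.
Take 250 from Option A at 230 to finish.
Cost = 150×20 + 1250×130 + 400×150 + 550×180 + 250×230 = 382000.

382000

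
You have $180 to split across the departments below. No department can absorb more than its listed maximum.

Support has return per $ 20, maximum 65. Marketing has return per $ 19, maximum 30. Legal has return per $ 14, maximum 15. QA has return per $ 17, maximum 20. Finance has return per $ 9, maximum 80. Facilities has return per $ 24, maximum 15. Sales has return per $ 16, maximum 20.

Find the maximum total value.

Highest return per $ first: Facilities 24 > Support 20 > Marketing 19 > QA 17 > Sales 16 > Legal 14 > Finance 9.
Give Facilities 15 to hit its cap of 15 ; 165 left.
Support: +65 to 65 (cap) ; 100 left.
Marketing takes 30 to reach its cap of 30 ; 70 left.
QA takes 20 to reach its cap of 20 ; 50 left.
Give Sales 20 to hit its cap of 20 ; 30 left.
Legal takes 15 to reach its cap of 15 ; 15 left.
Finance: +15 (room for 80) → 15. Pool exhausted.
Total = 20×65 + 19×30 + 14×15 + 17×20 + 9×15 + 24×15 + 16×20 = 3235.

3235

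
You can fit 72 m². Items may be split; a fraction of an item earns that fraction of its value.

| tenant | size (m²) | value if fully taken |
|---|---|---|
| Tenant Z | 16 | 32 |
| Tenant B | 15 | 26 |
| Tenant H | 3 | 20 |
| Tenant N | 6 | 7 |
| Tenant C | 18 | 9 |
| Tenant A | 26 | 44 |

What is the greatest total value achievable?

132

Best value per unit of size first: Tenant H 20/3≈6.67, Tenant Z 32/16≈2, Tenant B 26/15≈1.73, Tenant A 44/26≈1.69, Tenant N 7/6≈1.17, Tenant C 9/18≈0.5.
Take all of Tenant H (3 m², value 20) → 69 m² left.
Tenant Z: take in full, 16 m² for value 32 → 53 left.
Tenant B: take in full, 15 m² for value 26 → 38 left.
Tenant A: take in full, 26 m² for value 44 → 12 left.
Tenant N: take in full, 6 m² for value 7 → 6 left.
Only 6 m² remain; take 6/18 of Tenant C for value 9×6/18 = 3.
Total value = 132.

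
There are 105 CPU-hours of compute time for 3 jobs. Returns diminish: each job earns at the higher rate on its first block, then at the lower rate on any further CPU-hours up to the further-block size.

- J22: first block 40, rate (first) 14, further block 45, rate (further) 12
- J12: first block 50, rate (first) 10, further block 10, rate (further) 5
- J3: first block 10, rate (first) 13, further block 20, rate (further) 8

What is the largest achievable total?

Treat each block as its own option and order by rate: J22/T1 14 > J3/T1 13 > J22/T2 12 > J12/T1 10 > J3/T2 8 > J12/T2 5.
J22 T1 at 14: fill all 40 ; 65 left.
J3/T1 (13): +10 ; 55 left.
Fill J22 T2 block (45 at 12) ; 10 left.
J12 T1 at 10: only 10 left, fill 10.
Total = 14×40 + 13×10 + 12×45 + 10×10 = 1330.

1330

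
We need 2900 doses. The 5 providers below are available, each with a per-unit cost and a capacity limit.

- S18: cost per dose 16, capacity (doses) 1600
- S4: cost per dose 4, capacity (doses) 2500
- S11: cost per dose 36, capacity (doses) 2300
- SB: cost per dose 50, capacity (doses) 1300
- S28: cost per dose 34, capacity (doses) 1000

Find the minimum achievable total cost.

16400

Cheapest first:
S4 (4): use full 2500 → 400 doses to go.
Take 400 from S18 at 16 to finish.
S28, S11, SB: unused.
Cost = 2500×4 + 400×16 = 16400.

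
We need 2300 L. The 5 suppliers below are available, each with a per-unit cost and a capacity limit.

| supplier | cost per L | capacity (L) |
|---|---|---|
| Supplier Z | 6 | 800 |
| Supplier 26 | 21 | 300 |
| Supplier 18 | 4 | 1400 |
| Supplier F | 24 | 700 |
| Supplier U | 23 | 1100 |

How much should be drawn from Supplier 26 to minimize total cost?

Cheapest first:
Supplier 18 (4): use full 1400 → 900 L to go.
Supplier Z (6): use full 800 → 100 L to go.
Supplier 26 at 21: take 100 of its 300 → requirement met.
Supplier U, Supplier F: unused.

100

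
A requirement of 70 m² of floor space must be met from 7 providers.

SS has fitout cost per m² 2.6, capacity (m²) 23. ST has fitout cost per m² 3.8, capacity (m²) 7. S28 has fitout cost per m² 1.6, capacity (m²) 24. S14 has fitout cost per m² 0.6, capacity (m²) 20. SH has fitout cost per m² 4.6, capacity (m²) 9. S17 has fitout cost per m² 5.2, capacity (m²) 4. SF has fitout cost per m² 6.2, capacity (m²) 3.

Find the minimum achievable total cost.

121.6

Cheapest first:
Take 20 from S14 at 0.6 — need 50 more.
Take 24 from S28 at 1.6 — need 26 more.
SS (2.6): use full 23 — 3 m² to go.
ST at 3.8: take 3 of its 7 — requirement met.
SH, S17, SF: unused.
Cost = 20×0.6 + 24×1.6 + 23×2.6 + 3×3.8 = 121.6.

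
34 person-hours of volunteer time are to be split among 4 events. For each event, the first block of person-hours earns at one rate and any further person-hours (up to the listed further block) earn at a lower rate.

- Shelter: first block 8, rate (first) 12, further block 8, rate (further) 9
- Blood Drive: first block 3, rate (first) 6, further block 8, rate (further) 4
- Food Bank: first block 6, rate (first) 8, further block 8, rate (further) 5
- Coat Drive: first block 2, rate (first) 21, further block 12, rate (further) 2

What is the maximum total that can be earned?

311

Rank every tier by rate: Coat Drive/T1 21 > Shelter/T1 12 > Shelter/T2 9 > Food Bank/T1 8 > Blood Drive/T1 6 > Food Bank/T2 5 > Blood Drive/T2 4 > Coat Drive/T2 2.
Fill Coat Drive T1 block (2 at 21) ; 32 left.
Shelter/T1 (12): +8 ; 24 left.
Shelter T2 at 9: fill all 8 ; 16 left.
Food Bank T1 at 8: fill all 6 ; 10 left.
Blood Drive/T1 (6): +3 ; 7 left.
Food Bank/T2: +7 of 8 at 5; pool empty.
Total = 21×2 + 12×8 + 9×8 + 8×6 + 6×3 + 5×7 = 311.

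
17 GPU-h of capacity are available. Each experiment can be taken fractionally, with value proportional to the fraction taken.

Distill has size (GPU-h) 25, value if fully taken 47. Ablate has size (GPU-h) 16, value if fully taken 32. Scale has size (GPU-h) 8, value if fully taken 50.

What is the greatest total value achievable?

68

Rank by value-to-size ratio: Scale 50/8≈6.25, Ablate 32/16≈2, Distill 47/25≈1.88.
Scale: take in full, 8 GPU-h for value 50 → 9 left.
9 GPU-h left: a 9/16 share of Ablate gives 32×9/16 = 18.
Total value = 68.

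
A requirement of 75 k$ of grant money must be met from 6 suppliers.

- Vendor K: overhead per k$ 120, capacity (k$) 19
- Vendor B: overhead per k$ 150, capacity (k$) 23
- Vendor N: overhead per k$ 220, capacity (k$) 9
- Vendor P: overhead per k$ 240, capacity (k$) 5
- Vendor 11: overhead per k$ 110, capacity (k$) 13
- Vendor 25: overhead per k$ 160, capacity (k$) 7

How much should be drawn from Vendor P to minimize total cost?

Cheapest first:
Vendor 11 at 110: take all 13 k$ ; 62 still needed.
Take 19 from Vendor K at 120 ; need 43 more.
Vendor B at 150: take all 23 k$ ; 20 still needed.
Vendor 25 at 160: take all 7 k$ ; 13 still needed.
Vendor N (220): use full 9 ; 4 k$ to go.
Take 4 from Vendor P at 240 to finish.

4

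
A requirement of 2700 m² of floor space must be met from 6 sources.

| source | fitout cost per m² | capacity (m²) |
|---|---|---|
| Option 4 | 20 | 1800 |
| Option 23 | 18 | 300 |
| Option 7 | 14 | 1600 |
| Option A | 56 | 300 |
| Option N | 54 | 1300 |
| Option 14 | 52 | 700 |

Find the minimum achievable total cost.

Cheapest first:
Option 7 (14): use full 1600 ; 1100 m² to go.
Option 23 (18): use full 300 ; 800 m² to go.
Option 4 at 20: take 800 of its 1800 ; requirement met.
Option 14, Option N, Option A: unused.
Cost = 1600×14 + 300×18 + 800×20 = 43800.

43800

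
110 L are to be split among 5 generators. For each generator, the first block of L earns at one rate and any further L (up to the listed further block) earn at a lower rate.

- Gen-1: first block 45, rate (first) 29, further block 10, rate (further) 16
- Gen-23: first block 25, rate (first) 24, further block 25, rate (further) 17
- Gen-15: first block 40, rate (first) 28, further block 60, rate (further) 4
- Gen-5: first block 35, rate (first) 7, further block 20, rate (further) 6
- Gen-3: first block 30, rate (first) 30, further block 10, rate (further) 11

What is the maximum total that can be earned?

3185

Rank every tier by rate: Gen-3/T1 30 > Gen-1/T1 29 > Gen-15/T1 28 > Gen-23/T1 24 > Gen-23/T2 17 > Gen-1/T2 16 > Gen-3/T2 11 > Gen-5/T1 7 > Gen-5/T2 6 > Gen-15/T2 4.
Gen-3/T1 (30): +30 — 80 left.
Fill Gen-1 T1 block (45 at 29) — 35 left.
Gen-15 T1 at 28: only 35 left, fill 35.
Total = 30×30 + 29×45 + 28×35 = 3185.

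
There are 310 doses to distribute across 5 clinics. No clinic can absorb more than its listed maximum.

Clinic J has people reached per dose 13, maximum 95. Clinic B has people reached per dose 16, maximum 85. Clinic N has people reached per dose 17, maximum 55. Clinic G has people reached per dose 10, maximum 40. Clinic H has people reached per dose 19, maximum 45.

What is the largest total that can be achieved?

4685

Highest people reached per dose first: Clinic H 19 > Clinic N 17 > Clinic B 16 > Clinic J 13 > Clinic G 10.
Clinic H: +45 to 45 (cap) ; 265 left.
Clinic N: +55 to 55 (cap) ; 210 left.
Clinic B takes 85 to reach its cap of 85 ; 125 left.
Clinic J takes 95 to reach its cap of 95 ; 30 left.
Clinic G: +30 (room for 40) → 30. Pool exhausted.
Total = 13×95 + 16×85 + 17×55 + 10×30 + 19×45 = 4685.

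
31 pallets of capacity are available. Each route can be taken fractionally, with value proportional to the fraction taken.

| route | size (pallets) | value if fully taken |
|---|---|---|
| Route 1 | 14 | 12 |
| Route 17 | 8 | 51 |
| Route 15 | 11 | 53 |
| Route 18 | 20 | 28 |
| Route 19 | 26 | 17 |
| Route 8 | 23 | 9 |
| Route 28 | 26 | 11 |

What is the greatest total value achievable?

Rank by value-to-size ratio: Route 17 51/8≈6.38, Route 15 53/11≈4.82, Route 18 28/20≈1.4, Route 1 12/14≈0.857, Route 19 17/26≈0.654, Route 28 11/26≈0.423, Route 8 9/23≈0.391.
Route 17: take in full, 8 pallets for value 51 ; 23 left.
Take all of Route 15 (11 pallets, value 53) ; 12 pallets left.
12 pallets left: a 12/20 share of Route 18 gives 28×12/20 = 16.8.
Total value = 120.8.

120.8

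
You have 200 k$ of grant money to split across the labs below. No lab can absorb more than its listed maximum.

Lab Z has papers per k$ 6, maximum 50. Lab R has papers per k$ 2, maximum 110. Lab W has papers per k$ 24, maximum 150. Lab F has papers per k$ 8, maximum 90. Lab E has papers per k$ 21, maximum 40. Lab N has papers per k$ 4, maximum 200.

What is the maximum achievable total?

Highest papers per k$ first: Lab W 24 > Lab E 21 > Lab F 8 > Lab Z 6 > Lab N 4 > Lab R 2.
Lab W: +150 to 150 (cap) — 50 left.
Lab E: +40 to 40 (cap) — 10 left.
Only 10 left; Lab F takes them to reach 10.
Total = 24×150 + 8×10 + 21×40 = 4520.

4520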